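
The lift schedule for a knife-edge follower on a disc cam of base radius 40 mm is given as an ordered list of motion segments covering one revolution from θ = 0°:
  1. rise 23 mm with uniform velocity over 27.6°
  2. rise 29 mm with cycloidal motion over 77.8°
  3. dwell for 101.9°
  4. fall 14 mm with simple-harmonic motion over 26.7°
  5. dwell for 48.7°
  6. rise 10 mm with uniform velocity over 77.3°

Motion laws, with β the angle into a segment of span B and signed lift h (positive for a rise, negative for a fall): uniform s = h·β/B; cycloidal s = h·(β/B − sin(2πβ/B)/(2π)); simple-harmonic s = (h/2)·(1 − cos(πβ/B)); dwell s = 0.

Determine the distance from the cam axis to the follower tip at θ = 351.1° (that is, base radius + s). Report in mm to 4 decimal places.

seg 1 [0°–27.6°] uniform, h=23: full span → s += 23 → s = 23.0000
seg 2 [27.6°–105.4°] cycloidal, h=29: full span → s += 29 → s = 52.0000
seg 3 [105.4°–207.3°] dwell: s stays 52.0000
seg 4 [207.3°–234°] simple-harmonic, h=-14: full span → s += -14 → s = 38.0000
seg 5 [234°–282.7°] dwell: s stays 38.0000
seg 6 [282.7°–360°] uniform, h=10: θ=351.1° here. β=68.4, B=77.3. 10·68.4/77.3 = 8.8486 → s = 46.8486
radial distance = base radius + s = 40 + 46.8486 = 86.8486

86.8486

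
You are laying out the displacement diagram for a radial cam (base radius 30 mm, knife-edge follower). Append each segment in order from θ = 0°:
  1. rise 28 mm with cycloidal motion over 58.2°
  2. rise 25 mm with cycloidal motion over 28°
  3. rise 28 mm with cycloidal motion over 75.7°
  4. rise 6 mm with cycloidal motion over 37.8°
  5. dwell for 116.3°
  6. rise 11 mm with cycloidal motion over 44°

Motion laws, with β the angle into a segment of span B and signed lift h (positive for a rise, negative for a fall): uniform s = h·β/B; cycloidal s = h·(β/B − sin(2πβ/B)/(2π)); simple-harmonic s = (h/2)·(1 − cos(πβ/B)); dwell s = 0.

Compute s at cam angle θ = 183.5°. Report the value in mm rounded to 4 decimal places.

seg 1 [0°–58.2°] cycloidal, h=28: full span → s += 28 → s = 28.0000
seg 2 [58.2°–86.2°] cycloidal, h=25: full span → s += 25 → s = 53.0000
seg 3 [86.2°–161.9°] cycloidal, h=28: full span → s += 28 → s = 81.0000
seg 4 [161.9°–199.7°] cycloidal, h=6: θ=183.5° here. β=21.6, B=37.8. 6·(0.5714 − sin(2π·0.5714)/(2π)) = 3.8429 → s = 84.8429

84.8429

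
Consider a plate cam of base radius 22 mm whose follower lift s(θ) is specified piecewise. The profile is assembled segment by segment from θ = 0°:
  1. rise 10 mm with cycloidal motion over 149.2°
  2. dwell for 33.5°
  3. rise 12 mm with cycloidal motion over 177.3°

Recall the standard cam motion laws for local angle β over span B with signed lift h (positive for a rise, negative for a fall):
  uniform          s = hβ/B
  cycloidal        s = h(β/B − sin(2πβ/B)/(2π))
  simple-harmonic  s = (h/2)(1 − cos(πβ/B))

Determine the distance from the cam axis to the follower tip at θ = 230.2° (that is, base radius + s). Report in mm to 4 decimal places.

seg 1 [0°–149.2°] cycloidal, h=10: full span → s += 10 → s = 10.0000
seg 2 [149.2°–182.7°] dwell: s stays 10.0000
seg 3 [182.7°–360°] cycloidal, h=12: θ=230.2° here. β=47.5, B=177.3. 12·(0.2679 − sin(2π·0.2679)/(2π)) = 1.3171 → s = 11.3171
radial distance = base radius + s = 22 + 11.3171 = 33.3171

33.3171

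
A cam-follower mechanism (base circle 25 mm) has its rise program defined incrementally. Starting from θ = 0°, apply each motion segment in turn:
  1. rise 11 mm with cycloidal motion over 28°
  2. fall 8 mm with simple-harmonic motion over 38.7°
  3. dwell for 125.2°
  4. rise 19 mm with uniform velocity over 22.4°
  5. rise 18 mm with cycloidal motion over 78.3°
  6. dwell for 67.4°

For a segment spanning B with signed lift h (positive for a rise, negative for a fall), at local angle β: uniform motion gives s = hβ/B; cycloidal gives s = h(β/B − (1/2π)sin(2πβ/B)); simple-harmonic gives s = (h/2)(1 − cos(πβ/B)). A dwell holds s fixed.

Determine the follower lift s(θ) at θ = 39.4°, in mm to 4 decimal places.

seg 1 [0°–28°] cycloidal, h=11: full span → s += 11 → s = 11.0000
seg 2 [28°–66.7°] simple-harmonic, h=-8: θ=39.4° here. β=11.4, B=38.7. -8/2·(1 − cos(π·0.2946)) = -1.5940 → s = 9.4060

9.4060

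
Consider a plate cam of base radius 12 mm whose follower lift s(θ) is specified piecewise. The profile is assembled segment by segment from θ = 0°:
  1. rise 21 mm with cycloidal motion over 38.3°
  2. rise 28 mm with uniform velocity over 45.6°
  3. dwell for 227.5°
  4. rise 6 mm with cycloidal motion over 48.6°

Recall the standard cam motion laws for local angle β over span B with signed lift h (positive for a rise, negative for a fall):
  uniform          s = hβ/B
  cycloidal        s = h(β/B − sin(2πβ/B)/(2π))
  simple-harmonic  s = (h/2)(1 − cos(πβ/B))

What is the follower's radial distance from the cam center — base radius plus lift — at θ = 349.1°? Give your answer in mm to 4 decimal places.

seg 1 [0°–38.3°] cycloidal, h=21: full span → s += 21 → s = 21.0000
seg 2 [38.3°–83.9°] uniform, h=28: full span → s += 28 → s = 49.0000
seg 3 [83.9°–311.4°] dwell: s stays 49.0000
seg 4 [311.4°–360°] cycloidal, h=6: θ=349.1° here. β=37.7, B=48.6. 6·(0.7757 − sin(2π·0.7757)/(2π)) = 5.5968 → s = 54.5968
radial distance = base radius + s = 12 + 54.5968 = 66.5968

66.5968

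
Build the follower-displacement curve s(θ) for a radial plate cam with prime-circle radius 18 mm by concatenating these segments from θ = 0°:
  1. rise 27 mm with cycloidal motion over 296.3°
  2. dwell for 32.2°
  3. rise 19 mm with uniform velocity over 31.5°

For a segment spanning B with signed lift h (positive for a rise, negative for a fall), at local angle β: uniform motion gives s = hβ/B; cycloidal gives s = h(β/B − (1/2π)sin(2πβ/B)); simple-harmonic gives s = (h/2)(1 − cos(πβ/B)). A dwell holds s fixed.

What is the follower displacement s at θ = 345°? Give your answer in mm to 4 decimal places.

seg 1 [0°–296.3°] cycloidal, h=27: full span → s += 27 → s = 27.0000
seg 2 [296.3°–328.5°] dwell: s stays 27.0000
seg 3 [328.5°–360°] uniform, h=19: θ=345° here. β=16.5, B=31.5. 19·16.5/31.5 = 9.9524 → s = 36.9524

36.9524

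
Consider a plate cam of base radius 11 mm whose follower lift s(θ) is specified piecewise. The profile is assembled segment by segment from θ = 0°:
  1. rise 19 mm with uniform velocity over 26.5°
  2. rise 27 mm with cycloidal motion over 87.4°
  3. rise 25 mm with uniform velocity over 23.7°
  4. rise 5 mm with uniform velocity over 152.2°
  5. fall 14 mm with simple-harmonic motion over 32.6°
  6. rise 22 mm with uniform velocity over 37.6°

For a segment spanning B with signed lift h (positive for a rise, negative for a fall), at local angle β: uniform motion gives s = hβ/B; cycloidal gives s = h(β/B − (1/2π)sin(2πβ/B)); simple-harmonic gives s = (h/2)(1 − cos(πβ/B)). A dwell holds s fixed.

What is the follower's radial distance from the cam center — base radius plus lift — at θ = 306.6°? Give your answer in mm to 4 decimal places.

seg 1 [0°–26.5°] uniform, h=19: full span → s += 19 → s = 19.0000
seg 2 [26.5°–113.9°] cycloidal, h=27: full span → s += 27 → s = 46.0000
seg 3 [113.9°–137.6°] uniform, h=25: full span → s += 25 → s = 71.0000
seg 4 [137.6°–289.8°] uniform, h=5: full span → s += 5 → s = 76.0000
seg 5 [289.8°–322.4°] simple-harmonic, h=-14: θ=306.6° here. β=16.8, B=32.6. -14/2·(1 − cos(π·0.5153)) = -7.3372 → s = 68.6628
radial distance = base radius + s = 11 + 68.6628 = 79.6628

79.6628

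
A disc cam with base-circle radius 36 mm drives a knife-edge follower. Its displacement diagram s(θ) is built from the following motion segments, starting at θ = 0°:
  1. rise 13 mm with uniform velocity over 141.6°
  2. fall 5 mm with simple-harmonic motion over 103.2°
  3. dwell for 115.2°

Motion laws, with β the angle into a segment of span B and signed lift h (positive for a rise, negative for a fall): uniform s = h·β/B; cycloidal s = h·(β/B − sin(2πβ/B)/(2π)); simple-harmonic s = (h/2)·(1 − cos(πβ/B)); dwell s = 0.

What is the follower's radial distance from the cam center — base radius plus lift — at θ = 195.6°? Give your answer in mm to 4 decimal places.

seg 1 [0°–141.6°] uniform, h=13: full span → s += 13 → s = 13.0000
seg 2 [141.6°–244.8°] simple-harmonic, h=-5: θ=195.6° here. β=54, B=103.2. -5/2·(1 − cos(π·0.5233)) = -2.6825 → s = 10.3175
radial distance = base radius + s = 36 + 10.3175 = 46.3175

46.3175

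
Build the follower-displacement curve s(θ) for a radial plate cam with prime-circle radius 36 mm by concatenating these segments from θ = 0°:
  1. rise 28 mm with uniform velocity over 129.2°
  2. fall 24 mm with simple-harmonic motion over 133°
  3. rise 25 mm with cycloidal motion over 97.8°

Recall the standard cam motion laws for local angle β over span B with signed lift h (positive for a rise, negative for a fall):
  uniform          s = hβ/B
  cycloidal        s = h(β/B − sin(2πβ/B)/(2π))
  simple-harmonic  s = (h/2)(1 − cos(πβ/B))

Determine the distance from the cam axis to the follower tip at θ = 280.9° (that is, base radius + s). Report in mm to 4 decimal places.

seg 1 [0°–129.2°] uniform, h=28: full span → s += 28 → s = 28.0000
seg 2 [129.2°–262.2°] simple-harmonic, h=-24: full span → s += -24 → s = 4.0000
seg 3 [262.2°–360°] cycloidal, h=25: θ=280.9° here. β=18.7, B=97.8. 25·(0.1912 − sin(2π·0.1912)/(2π)) = 1.0697 → s = 5.0697
radial distance = base radius + s = 36 + 5.0697 = 41.0697

41.0697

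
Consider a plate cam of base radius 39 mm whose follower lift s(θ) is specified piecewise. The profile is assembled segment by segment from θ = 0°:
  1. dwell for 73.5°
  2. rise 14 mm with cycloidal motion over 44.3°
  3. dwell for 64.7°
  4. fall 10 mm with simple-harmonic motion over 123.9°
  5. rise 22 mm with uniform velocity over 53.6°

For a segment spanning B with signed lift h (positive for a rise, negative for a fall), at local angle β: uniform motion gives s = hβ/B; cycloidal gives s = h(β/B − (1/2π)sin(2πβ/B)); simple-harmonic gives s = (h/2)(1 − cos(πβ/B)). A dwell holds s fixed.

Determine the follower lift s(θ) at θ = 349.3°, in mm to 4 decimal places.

seg 1 [0°–73.5°] dwell: s stays 0.0000
seg 2 [73.5°–117.8°] cycloidal, h=14: full span → s += 14 → s = 14.0000
seg 3 [117.8°–182.5°] dwell: s stays 14.0000
seg 4 [182.5°–306.4°] simple-harmonic, h=-10: full span → s += -10 → s = 4.0000
seg 5 [306.4°–360°] uniform, h=22: θ=349.3° here. β=42.9, B=53.6. 22·42.9/53.6 = 17.6082 → s = 21.6082

21.6082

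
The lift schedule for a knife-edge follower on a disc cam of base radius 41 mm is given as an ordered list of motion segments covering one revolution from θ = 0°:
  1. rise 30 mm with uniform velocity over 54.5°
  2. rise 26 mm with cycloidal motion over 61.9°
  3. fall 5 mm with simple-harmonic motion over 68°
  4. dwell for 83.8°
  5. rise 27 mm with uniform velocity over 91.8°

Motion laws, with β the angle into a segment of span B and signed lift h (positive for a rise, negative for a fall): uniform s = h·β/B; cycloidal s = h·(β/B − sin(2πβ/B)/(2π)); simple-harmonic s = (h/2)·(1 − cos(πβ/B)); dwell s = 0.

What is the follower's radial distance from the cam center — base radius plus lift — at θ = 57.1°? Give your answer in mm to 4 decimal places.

seg 1 [0°–54.5°] uniform, h=30: full span → s += 30 → s = 30.0000
seg 2 [54.5°–116.4°] cycloidal, h=26: θ=57.1° here. β=2.6, B=61.9. 26·(0.0420 − sin(2π·0.0420)/(2π)) = 0.0126 → s = 30.0126
radial distance = base radius + s = 41 + 30.0126 = 71.0126

71.0126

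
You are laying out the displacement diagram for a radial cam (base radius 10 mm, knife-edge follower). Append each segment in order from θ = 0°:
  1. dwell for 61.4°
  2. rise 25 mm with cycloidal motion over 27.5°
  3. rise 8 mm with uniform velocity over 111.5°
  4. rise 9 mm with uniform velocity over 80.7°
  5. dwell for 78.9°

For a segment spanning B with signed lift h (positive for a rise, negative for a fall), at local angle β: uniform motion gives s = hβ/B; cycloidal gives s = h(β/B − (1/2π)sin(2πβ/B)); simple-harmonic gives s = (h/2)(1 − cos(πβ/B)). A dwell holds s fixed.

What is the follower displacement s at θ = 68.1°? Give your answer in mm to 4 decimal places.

seg 1 [0°–61.4°] dwell: s stays 0.0000
seg 2 [61.4°–88.9°] cycloidal, h=25: θ=68.1° here. β=6.7, B=27.5. 25·(0.2436 − sin(2π·0.2436)/(2π)) = 2.1152 → s = 2.1152

2.1152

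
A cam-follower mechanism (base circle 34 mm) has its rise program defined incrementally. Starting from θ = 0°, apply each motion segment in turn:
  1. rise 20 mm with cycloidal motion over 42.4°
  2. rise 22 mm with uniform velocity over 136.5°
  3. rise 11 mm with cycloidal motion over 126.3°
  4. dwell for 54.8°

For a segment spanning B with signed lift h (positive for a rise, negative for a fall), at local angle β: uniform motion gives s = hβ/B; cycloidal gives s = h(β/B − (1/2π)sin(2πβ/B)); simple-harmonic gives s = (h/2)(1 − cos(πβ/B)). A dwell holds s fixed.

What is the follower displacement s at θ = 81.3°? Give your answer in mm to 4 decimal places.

seg 1 [0°–42.4°] cycloidal, h=20: full span → s += 20 → s = 20.0000
seg 2 [42.4°–178.9°] uniform, h=22: θ=81.3° here. β=38.9, B=136.5. 22·38.9/136.5 = 6.2696 → s = 26.2696

26.2696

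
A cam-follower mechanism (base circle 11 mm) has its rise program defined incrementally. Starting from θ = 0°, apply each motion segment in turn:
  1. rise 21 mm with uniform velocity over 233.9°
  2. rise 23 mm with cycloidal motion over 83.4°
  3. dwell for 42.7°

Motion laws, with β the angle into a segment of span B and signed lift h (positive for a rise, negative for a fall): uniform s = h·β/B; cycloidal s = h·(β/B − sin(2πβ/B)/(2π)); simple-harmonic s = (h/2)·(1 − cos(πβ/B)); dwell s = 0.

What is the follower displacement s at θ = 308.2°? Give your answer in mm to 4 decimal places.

seg 1 [0°–233.9°] uniform, h=21: full span → s += 21 → s = 21.0000
seg 2 [233.9°–317.3°] cycloidal, h=23: θ=308.2° here. β=74.3, B=83.4. 23·(0.8909 − sin(2π·0.8909)/(2π)) = 22.8080 → s = 43.8080

43.8080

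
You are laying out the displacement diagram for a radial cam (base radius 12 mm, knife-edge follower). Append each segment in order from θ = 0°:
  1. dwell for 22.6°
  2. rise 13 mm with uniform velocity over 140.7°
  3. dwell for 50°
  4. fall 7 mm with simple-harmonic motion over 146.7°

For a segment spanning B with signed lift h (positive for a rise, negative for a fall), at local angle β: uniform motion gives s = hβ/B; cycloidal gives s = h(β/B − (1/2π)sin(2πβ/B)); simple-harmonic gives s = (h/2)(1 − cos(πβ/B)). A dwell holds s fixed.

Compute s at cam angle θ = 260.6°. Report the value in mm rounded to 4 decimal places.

seg 1 [0°–22.6°] dwell: s stays 0.0000
seg 2 [22.6°–163.3°] uniform, h=13: full span → s += 13 → s = 13.0000
seg 3 [163.3°–213.3°] dwell: s stays 13.0000
seg 4 [213.3°–360°] simple-harmonic, h=-7: θ=260.6° here. β=47.3, B=146.7. -7/2·(1 − cos(π·0.3224)) = -1.6472 → s = 11.3528

11.3528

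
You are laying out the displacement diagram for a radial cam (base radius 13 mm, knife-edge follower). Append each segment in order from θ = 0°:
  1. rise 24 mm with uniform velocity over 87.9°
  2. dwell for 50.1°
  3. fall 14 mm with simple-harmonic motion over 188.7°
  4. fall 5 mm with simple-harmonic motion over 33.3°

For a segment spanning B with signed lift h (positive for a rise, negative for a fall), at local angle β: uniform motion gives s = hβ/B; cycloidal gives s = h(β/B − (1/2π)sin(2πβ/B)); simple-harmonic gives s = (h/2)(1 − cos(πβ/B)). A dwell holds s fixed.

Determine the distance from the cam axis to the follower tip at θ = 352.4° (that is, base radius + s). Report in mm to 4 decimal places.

seg 1 [0°–87.9°] uniform, h=24: full span → s += 24 → s = 24.0000
seg 2 [87.9°–138°] dwell: s stays 24.0000
seg 3 [138°–326.7°] simple-harmonic, h=-14: full span → s += -14 → s = 10.0000
seg 4 [326.7°–360°] simple-harmonic, h=-5: θ=352.4° here. β=25.7, B=33.3. -5/2·(1 − cos(π·0.7718)) = -4.3845 → s = 5.6155
radial distance = base radius + s = 13 + 5.6155 = 18.6155

18.6155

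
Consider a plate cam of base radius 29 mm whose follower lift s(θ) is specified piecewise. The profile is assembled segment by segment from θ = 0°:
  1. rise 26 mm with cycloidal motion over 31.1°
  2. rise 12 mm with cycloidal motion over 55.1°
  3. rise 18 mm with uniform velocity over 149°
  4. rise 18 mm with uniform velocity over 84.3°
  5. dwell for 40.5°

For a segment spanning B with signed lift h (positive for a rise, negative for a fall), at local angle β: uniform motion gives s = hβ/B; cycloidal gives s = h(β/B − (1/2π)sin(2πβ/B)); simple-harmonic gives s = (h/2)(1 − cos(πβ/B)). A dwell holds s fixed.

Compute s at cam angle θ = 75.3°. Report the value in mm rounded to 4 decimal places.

seg 1 [0°–31.1°] cycloidal, h=26: full span → s += 26 → s = 26.0000
seg 2 [31.1°–86.2°] cycloidal, h=12: θ=75.3° here. β=44.2, B=55.1. 12·(0.8022 − sin(2π·0.8022)/(2π)) = 11.4343 → s = 37.4343

37.4343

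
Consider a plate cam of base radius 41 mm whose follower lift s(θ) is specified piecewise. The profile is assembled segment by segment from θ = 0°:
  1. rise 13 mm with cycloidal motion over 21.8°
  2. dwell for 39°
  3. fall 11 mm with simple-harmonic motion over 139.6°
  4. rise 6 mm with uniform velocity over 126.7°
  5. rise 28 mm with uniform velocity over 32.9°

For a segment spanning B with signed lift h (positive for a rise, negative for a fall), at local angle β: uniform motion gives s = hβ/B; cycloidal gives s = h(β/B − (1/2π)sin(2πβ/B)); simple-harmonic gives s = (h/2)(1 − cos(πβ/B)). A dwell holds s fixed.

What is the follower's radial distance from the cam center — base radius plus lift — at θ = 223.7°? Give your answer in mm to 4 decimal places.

seg 1 [0°–21.8°] cycloidal, h=13: full span → s += 13 → s = 13.0000
seg 2 [21.8°–60.8°] dwell: s stays 13.0000
seg 3 [60.8°–200.4°] simple-harmonic, h=-11: full span → s += -11 → s = 2.0000
seg 4 [200.4°–327.1°] uniform, h=6: θ=223.7° here. β=23.3, B=126.7. 6·23.3/126.7 = 1.1034 → s = 3.1034
radial distance = base radius + s = 41 + 3.1034 = 44.1034

44.1034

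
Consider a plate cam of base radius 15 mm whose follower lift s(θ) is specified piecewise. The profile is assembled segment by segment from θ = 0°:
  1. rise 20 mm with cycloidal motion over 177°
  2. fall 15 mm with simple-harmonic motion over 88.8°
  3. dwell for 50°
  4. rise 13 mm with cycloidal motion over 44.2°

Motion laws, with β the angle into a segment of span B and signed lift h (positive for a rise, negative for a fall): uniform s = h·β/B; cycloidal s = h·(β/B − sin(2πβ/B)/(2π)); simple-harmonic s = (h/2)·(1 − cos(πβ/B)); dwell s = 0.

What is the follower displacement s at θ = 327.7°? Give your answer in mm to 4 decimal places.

seg 1 [0°–177°] cycloidal, h=20: full span → s += 20 → s = 20.0000
seg 2 [177°–265.8°] simple-harmonic, h=-15: full span → s += -15 → s = 5.0000
seg 3 [265.8°–315.8°] dwell: s stays 5.0000
seg 4 [315.8°–360°] cycloidal, h=13: θ=327.7° here. β=11.9, B=44.2. 13·(0.2692 − sin(2π·0.2692)/(2π)) = 1.4461 → s = 6.4461

6.4461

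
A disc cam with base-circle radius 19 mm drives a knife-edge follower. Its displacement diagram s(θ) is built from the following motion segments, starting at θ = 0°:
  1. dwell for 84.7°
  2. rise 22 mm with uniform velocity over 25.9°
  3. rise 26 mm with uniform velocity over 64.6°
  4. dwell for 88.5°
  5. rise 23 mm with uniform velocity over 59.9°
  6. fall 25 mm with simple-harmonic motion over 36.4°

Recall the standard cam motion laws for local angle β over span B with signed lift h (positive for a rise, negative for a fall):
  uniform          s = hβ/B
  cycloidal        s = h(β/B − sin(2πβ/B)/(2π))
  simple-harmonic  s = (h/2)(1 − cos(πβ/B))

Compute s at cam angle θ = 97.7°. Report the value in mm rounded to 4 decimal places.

seg 1 [0°–84.7°] dwell: s stays 0.0000
seg 2 [84.7°–110.6°] uniform, h=22: θ=97.7° here. β=13, B=25.9. 22·13/25.9 = 11.0425 → s = 11.0425

11.0425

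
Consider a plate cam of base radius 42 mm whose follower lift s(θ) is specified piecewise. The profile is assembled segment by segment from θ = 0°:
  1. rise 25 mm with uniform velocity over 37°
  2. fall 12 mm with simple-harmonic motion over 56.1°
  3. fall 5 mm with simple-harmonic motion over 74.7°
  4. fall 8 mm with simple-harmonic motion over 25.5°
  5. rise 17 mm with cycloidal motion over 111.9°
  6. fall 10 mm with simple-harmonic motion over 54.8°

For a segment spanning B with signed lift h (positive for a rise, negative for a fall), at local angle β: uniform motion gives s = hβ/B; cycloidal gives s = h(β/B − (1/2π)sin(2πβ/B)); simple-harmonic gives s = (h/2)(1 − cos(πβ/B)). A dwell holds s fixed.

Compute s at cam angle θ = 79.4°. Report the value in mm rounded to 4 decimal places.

seg 1 [0°–37°] uniform, h=25: full span → s += 25 → s = 25.0000
seg 2 [37°–93.1°] simple-harmonic, h=-12: θ=79.4° here. β=42.4, B=56.1. -12/2·(1 − cos(π·0.7558)) = -10.3191 → s = 14.6809

14.6809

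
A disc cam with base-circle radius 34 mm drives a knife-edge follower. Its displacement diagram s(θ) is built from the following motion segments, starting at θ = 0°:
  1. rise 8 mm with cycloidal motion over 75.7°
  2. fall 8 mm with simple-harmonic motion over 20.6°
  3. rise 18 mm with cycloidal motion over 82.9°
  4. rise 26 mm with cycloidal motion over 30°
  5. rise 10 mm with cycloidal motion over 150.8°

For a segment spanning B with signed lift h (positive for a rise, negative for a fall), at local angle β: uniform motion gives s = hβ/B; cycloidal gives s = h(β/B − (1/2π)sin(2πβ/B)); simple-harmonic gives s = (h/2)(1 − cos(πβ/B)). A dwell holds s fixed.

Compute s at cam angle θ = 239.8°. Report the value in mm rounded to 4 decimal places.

seg 1 [0°–75.7°] cycloidal, h=8: full span → s += 8 → s = 8.0000
seg 2 [75.7°–96.3°] simple-harmonic, h=-8: full span → s += -8 → s = 0.0000
seg 3 [96.3°–179.2°] cycloidal, h=18: full span → s += 18 → s = 18.0000
seg 4 [179.2°–209.2°] cycloidal, h=26: full span → s += 26 → s = 44.0000
seg 5 [209.2°–360°] cycloidal, h=10: θ=239.8° here. β=30.6, B=150.8. 10·(0.2029 − sin(2π·0.2029)/(2π)) = 0.5068 → s = 44.5068

44.5068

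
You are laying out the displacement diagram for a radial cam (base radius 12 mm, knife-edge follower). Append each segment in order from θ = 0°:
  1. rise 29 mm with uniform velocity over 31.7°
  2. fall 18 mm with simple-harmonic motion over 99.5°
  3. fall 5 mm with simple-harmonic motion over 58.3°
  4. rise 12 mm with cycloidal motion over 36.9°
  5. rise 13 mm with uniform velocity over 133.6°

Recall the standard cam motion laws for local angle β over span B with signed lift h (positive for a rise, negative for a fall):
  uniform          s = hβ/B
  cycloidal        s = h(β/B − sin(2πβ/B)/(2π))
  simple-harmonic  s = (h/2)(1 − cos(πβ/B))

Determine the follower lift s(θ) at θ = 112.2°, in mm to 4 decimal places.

seg 1 [0°–31.7°] uniform, h=29: full span → s += 29 → s = 29.0000
seg 2 [31.7°–131.2°] simple-harmonic, h=-18: θ=112.2° here. β=80.5, B=99.5. -18/2·(1 − cos(π·0.8090)) = -16.4285 → s = 12.5715

12.5715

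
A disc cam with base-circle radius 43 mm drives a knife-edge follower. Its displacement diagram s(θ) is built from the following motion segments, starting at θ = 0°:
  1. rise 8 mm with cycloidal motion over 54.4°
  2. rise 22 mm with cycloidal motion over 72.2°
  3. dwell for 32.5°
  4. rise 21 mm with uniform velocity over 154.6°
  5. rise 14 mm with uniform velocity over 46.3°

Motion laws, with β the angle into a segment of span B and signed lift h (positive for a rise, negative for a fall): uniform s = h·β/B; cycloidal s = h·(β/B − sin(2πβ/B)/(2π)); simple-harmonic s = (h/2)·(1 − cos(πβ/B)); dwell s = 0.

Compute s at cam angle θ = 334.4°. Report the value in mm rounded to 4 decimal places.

seg 1 [0°–54.4°] cycloidal, h=8: full span → s += 8 → s = 8.0000
seg 2 [54.4°–126.6°] cycloidal, h=22: full span → s += 22 → s = 30.0000
seg 3 [126.6°–159.1°] dwell: s stays 30.0000
seg 4 [159.1°–313.7°] uniform, h=21: full span → s += 21 → s = 51.0000
seg 5 [313.7°–360°] uniform, h=14: θ=334.4° here. β=20.7, B=46.3. 14·20.7/46.3 = 6.2592 → s = 57.2592

57.2592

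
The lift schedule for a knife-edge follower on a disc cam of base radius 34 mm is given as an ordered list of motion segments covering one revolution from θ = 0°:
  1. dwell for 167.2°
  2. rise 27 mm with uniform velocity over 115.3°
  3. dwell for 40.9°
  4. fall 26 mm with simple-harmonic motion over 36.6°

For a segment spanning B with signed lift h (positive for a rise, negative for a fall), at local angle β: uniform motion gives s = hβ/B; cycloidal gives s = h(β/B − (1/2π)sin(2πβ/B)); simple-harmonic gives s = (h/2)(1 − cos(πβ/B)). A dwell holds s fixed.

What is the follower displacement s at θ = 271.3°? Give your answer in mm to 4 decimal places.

seg 1 [0°–167.2°] dwell: s stays 0.0000
seg 2 [167.2°–282.5°] uniform, h=27: θ=271.3° here. β=104.1, B=115.3. 27·104.1/115.3 = 24.3773 → s = 24.3773

24.3773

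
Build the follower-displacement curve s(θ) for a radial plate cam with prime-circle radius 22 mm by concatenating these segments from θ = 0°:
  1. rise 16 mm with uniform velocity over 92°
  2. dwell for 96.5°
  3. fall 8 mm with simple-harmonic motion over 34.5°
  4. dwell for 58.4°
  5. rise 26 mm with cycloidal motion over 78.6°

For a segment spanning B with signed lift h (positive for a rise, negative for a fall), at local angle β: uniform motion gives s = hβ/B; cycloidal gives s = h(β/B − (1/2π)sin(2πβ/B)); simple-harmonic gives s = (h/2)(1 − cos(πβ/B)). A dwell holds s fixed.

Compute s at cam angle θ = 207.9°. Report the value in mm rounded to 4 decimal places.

seg 1 [0°–92°] uniform, h=16: full span → s += 16 → s = 16.0000
seg 2 [92°–188.5°] dwell: s stays 16.0000
seg 3 [188.5°–223°] simple-harmonic, h=-8: θ=207.9° here. β=19.4, B=34.5. -8/2·(1 − cos(π·0.5623)) = -4.7781 → s = 11.2219

11.2219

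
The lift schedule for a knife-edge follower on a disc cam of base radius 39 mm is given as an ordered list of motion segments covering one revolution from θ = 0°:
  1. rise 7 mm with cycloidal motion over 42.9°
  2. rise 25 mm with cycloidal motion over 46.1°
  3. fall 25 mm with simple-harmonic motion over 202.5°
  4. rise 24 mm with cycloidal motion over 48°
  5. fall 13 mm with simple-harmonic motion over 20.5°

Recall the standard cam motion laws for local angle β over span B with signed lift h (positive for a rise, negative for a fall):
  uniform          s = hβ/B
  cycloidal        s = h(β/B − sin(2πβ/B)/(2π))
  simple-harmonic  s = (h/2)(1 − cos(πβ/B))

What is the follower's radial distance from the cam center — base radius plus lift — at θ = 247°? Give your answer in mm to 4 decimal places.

seg 1 [0°–42.9°] cycloidal, h=7: full span → s += 7 → s = 7.0000
seg 2 [42.9°–89°] cycloidal, h=25: full span → s += 25 → s = 32.0000
seg 3 [89°–291.5°] simple-harmonic, h=-25: θ=247° here. β=158, B=202.5. -25/2·(1 − cos(π·0.7802)) = -22.1376 → s = 9.8624
radial distance = base radius + s = 39 + 9.8624 = 48.8624

48.8624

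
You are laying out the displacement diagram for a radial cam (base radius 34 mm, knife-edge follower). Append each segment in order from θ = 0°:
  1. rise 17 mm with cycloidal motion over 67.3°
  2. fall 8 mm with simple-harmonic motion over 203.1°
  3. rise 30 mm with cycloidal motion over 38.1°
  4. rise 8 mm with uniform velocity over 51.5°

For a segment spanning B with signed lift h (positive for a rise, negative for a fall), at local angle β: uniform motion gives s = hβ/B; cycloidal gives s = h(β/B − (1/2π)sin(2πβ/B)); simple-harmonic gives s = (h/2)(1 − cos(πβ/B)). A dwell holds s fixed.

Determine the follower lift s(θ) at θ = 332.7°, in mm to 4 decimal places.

seg 1 [0°–67.3°] cycloidal, h=17: full span → s += 17 → s = 17.0000
seg 2 [67.3°–270.4°] simple-harmonic, h=-8: full span → s += -8 → s = 9.0000
seg 3 [270.4°–308.5°] cycloidal, h=30: full span → s += 30 → s = 39.0000
seg 4 [308.5°–360°] uniform, h=8: θ=332.7° here. β=24.2, B=51.5. 8·24.2/51.5 = 3.7592 → s = 42.7592

42.7592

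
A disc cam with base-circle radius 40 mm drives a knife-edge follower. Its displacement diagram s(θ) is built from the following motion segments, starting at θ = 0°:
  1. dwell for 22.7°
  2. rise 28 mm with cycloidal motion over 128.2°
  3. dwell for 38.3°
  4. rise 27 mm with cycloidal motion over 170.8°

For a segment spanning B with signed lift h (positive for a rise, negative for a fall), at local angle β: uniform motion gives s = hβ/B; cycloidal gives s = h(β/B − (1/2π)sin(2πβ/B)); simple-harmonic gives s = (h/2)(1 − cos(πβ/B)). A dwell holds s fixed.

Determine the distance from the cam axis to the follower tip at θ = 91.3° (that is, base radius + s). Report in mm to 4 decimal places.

seg 1 [0°–22.7°] dwell: s stays 0.0000
seg 2 [22.7°–150.9°] cycloidal, h=28: θ=91.3° here. β=68.6, B=128.2. 28·(0.5351 − sin(2π·0.5351)/(2π)) = 15.9577 → s = 15.9577
radial distance = base radius + s = 40 + 15.9577 = 55.9577

55.9577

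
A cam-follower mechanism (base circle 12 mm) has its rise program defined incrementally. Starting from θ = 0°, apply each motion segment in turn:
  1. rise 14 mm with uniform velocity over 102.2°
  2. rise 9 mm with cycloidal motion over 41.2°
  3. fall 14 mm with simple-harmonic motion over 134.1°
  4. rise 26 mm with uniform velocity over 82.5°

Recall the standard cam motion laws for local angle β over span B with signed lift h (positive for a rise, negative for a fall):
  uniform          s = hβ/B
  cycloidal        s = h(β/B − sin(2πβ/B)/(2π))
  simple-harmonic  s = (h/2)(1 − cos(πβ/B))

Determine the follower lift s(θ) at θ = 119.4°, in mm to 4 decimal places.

seg 1 [0°–102.2°] uniform, h=14: full span → s += 14 → s = 14.0000
seg 2 [102.2°–143.4°] cycloidal, h=9: θ=119.4° here. β=17.2, B=41.2. 9·(0.4175 − sin(2π·0.4175)/(2π)) = 3.0474 → s = 17.0474

17.0474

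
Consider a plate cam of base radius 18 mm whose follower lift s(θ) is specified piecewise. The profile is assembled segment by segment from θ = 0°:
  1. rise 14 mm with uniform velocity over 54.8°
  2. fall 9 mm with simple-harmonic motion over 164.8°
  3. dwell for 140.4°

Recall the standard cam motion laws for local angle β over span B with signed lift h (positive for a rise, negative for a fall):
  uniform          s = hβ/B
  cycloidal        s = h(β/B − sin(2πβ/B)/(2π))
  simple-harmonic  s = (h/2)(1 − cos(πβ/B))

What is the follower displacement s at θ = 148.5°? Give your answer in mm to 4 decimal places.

seg 1 [0°–54.8°] uniform, h=14: full span → s += 14 → s = 14.0000
seg 2 [54.8°–219.6°] simple-harmonic, h=-9: θ=148.5° here. β=93.7, B=164.8. -9/2·(1 − cos(π·0.5686)) = -5.4619 → s = 8.5381

8.5381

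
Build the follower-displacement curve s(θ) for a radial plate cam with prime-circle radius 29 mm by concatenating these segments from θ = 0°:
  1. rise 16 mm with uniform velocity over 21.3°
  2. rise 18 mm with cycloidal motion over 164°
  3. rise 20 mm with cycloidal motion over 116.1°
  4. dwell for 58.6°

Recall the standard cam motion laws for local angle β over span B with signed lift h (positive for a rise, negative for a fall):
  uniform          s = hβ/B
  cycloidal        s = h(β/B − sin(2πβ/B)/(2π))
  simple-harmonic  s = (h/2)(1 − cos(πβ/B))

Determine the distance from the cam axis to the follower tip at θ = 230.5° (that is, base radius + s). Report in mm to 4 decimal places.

seg 1 [0°–21.3°] uniform, h=16: full span → s += 16 → s = 16.0000
seg 2 [21.3°–185.3°] cycloidal, h=18: full span → s += 18 → s = 34.0000
seg 3 [185.3°–301.4°] cycloidal, h=20: θ=230.5° here. β=45.2, B=116.1. 20·(0.3893 − sin(2π·0.3893)/(2π)) = 5.7469 → s = 39.7469
radial distance = base radius + s = 29 + 39.7469 = 68.7469

68.7469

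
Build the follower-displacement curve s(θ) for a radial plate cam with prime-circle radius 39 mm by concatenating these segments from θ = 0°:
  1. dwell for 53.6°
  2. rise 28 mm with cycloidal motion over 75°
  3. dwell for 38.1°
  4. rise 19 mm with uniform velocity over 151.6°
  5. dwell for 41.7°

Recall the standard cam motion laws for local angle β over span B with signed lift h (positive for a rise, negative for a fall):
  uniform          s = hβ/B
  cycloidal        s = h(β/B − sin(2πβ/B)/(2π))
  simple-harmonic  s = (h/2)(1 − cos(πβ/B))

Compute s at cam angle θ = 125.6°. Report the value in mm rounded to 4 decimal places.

seg 1 [0°–53.6°] dwell: s stays 0.0000
seg 2 [53.6°–128.6°] cycloidal, h=28: θ=125.6° here. β=72, B=75. 28·(0.9600 − sin(2π·0.9600)/(2π)) = 27.9882 → s = 27.9882

27.9882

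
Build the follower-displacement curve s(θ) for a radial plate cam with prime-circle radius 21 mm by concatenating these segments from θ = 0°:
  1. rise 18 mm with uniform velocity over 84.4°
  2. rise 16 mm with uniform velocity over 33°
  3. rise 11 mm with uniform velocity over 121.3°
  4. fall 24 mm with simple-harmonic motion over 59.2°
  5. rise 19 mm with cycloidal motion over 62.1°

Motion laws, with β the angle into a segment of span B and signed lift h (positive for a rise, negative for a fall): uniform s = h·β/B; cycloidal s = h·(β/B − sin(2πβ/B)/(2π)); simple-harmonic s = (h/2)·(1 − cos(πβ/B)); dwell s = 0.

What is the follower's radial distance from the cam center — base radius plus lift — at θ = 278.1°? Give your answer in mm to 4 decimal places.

seg 1 [0°–84.4°] uniform, h=18: full span → s += 18 → s = 18.0000
seg 2 [84.4°–117.4°] uniform, h=16: full span → s += 16 → s = 34.0000
seg 3 [117.4°–238.7°] uniform, h=11: full span → s += 11 → s = 45.0000
seg 4 [238.7°–297.9°] simple-harmonic, h=-24: θ=278.1° here. β=39.4, B=59.2. -24/2·(1 − cos(π·0.6655)) = -17.9632 → s = 27.0368
radial distance = base radius + s = 21 + 27.0368 = 48.0368

48.0368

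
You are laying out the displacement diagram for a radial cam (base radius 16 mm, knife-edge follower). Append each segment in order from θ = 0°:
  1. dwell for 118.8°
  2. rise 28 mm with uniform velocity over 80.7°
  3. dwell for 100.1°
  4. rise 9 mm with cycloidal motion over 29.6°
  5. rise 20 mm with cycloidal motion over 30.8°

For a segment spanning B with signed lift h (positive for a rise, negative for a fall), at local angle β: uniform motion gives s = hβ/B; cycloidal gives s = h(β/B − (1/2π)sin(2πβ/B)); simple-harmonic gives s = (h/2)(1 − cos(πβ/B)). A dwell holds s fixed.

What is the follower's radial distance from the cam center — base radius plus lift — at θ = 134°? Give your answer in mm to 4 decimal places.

seg 1 [0°–118.8°] dwell: s stays 0.0000
seg 2 [118.8°–199.5°] uniform, h=28: θ=134° here. β=15.2, B=80.7. 28·15.2/80.7 = 5.2739 → s = 5.2739
radial distance = base radius + s = 16 + 5.2739 = 21.2739

21.2739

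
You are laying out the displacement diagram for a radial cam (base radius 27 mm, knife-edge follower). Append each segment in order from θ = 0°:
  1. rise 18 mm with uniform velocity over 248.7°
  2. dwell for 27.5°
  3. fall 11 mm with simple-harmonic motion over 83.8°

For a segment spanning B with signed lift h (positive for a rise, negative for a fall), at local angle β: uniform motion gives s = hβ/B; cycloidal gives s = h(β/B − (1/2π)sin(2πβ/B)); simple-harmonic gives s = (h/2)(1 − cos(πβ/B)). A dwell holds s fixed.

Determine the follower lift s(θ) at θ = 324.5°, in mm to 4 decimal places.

seg 1 [0°–248.7°] uniform, h=18: full span → s += 18 → s = 18.0000
seg 2 [248.7°–276.2°] dwell: s stays 18.0000
seg 3 [276.2°–360°] simple-harmonic, h=-11: θ=324.5° here. β=48.3, B=83.8. -11/2·(1 − cos(π·0.5764)) = -6.8070 → s = 11.1930

11.1930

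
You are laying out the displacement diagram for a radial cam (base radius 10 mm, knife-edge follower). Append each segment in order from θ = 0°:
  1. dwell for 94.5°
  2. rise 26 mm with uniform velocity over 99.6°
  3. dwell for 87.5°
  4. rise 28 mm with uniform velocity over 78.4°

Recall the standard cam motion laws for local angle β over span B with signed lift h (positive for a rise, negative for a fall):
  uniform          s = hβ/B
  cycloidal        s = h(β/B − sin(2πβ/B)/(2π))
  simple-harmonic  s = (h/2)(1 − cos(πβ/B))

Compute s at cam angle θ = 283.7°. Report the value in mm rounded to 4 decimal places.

seg 1 [0°–94.5°] dwell: s stays 0.0000
seg 2 [94.5°–194.1°] uniform, h=26: full span → s += 26 → s = 26.0000
seg 3 [194.1°–281.6°] dwell: s stays 26.0000
seg 4 [281.6°–360°] uniform, h=28: θ=283.7° here. β=2.1, B=78.4. 28·2.1/78.4 = 0.7500 → s = 26.7500

26.7500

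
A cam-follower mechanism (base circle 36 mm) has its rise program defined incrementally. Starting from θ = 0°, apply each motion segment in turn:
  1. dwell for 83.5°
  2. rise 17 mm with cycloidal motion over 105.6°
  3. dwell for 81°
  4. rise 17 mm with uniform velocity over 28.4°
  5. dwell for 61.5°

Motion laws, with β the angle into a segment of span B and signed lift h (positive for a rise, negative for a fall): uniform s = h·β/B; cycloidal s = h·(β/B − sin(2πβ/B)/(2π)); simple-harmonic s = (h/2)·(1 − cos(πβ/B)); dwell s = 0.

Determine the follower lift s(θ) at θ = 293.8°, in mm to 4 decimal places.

seg 1 [0°–83.5°] dwell: s stays 0.0000
seg 2 [83.5°–189.1°] cycloidal, h=17: full span → s += 17 → s = 17.0000
seg 3 [189.1°–270.1°] dwell: s stays 17.0000
seg 4 [270.1°–298.5°] uniform, h=17: θ=293.8° here. β=23.7, B=28.4. 17·23.7/28.4 = 14.1866 → s = 31.1866

31.1866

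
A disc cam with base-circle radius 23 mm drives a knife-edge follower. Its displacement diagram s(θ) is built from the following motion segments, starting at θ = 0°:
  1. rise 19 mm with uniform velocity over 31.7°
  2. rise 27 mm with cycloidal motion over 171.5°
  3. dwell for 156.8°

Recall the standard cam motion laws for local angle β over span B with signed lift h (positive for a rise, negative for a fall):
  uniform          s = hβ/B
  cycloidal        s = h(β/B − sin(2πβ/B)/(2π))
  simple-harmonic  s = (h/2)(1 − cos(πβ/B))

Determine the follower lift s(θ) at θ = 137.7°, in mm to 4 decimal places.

seg 1 [0°–31.7°] uniform, h=19: full span → s += 19 → s = 19.0000
seg 2 [31.7°–203.2°] cycloidal, h=27: θ=137.7° here. β=106, B=171.5. 27·(0.6181 − sin(2π·0.6181)/(2π)) = 19.5916 → s = 38.5916

38.5916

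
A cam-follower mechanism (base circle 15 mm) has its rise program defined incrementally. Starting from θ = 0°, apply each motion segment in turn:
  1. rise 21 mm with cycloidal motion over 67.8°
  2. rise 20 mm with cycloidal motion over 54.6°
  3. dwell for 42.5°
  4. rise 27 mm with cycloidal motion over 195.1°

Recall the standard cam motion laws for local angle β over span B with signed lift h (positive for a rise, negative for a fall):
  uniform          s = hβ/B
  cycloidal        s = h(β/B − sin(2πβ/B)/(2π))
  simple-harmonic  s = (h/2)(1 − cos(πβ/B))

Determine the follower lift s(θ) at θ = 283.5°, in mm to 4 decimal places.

seg 1 [0°–67.8°] cycloidal, h=21: full span → s += 21 → s = 21.0000
seg 2 [67.8°–122.4°] cycloidal, h=20: full span → s += 20 → s = 41.0000
seg 3 [122.4°–164.9°] dwell: s stays 41.0000
seg 4 [164.9°–360°] cycloidal, h=27: θ=283.5° here. β=118.6, B=195.1. 27·(0.6079 − sin(2π·0.6079)/(2π)) = 19.1082 → s = 60.1082

60.1082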